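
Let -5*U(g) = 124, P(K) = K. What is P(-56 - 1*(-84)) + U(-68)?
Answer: 16/5 ≈ 3.2000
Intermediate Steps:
U(g) = -124/5 (U(g) = -⅕*124 = -124/5)
P(-56 - 1*(-84)) + U(-68) = (-56 - 1*(-84)) - 124/5 = (-56 + 84) - 124/5 = 28 - 124/5 = 16/5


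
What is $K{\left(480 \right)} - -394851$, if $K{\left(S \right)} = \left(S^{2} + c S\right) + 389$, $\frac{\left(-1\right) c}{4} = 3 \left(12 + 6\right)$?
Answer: $521960$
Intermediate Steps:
$c = -216$ ($c = - 4 \cdot 3 \left(12 + 6\right) = - 4 \cdot 3 \cdot 18 = \left(-4\right) 54 = -216$)
$K{\left(S \right)} = 389 + S^{2} - 216 S$ ($K{\left(S \right)} = \left(S^{2} - 216 S\right) + 389 = 389 + S^{2} - 216 S$)
$K{\left(480 \right)} - -394851 = \left(389 + 480^{2} - 103680\right) - -394851 = \left(389 + 230400 - 103680\right) + 394851 = 127109 + 394851 = 521960$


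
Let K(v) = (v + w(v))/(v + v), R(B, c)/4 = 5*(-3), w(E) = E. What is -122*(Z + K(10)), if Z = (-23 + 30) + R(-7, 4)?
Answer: 6344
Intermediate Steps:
R(B, c) = -60 (R(B, c) = 4*(5*(-3)) = 4*(-15) = -60)
K(v) = 1 (K(v) = (v + v)/(v + v) = (2*v)/((2*v)) = (2*v)*(1/(2*v)) = 1)
Z = -53 (Z = (-23 + 30) - 60 = 7 - 60 = -53)
-122*(Z + K(10)) = -122*(-53 + 1) = -122*(-52) = 6344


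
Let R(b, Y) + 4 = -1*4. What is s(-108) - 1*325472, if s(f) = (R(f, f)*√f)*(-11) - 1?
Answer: -325473 + 528*I*√3 ≈ -3.2547e+5 + 914.52*I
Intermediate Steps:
R(b, Y) = -8 (R(b, Y) = -4 - 1*4 = -4 - 4 = -8)
s(f) = -1 + 88*√f (s(f) = -8*√f*(-11) - 1 = 88*√f - 1 = -1 + 88*√f)
s(-108) - 1*325472 = (-1 + 88*√(-108)) - 1*325472 = (-1 + 88*(6*I*√3)) - 325472 = (-1 + 528*I*√3) - 325472 = -325473 + 528*I*√3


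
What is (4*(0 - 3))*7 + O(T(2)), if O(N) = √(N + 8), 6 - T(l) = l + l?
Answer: -84 + √10 ≈ -80.838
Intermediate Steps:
T(l) = 6 - 2*l (T(l) = 6 - (l + l) = 6 - 2*l)
O(N) = √(8 + N)
(4*(0 - 3))*7 + O(T(2)) = (4*(0 - 3))*7 + √(8 + (6 - 2*2)) = (4*(-3))*7 + √(8 + (6 - 4)) = -12*7 + √(8 + 2) = -84 + √10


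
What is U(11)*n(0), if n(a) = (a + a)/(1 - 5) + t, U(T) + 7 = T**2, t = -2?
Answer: -228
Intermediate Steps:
U(T) = -7 + T**2
n(a) = -2 - a/2 (n(a) = (a + a)/(1 - 5) - 2 = (2*a)/(-4) - 2 = (2*a)*(-1/4) - 2 = -a/2 - 2 = -2 - a/2)
U(11)*n(0) = (-7 + 11**2)*(-2 - 1/2*0) = (-7 + 121)*(-2 + 0) = 114*(-2) = -228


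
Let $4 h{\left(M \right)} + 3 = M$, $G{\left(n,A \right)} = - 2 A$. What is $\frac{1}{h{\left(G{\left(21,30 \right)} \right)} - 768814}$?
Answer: $- \frac{4}{3075319} \approx -1.3007 \cdot 10^{-6}$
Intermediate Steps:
$h{\left(M \right)} = - \frac{3}{4} + \frac{M}{4}$
$\frac{1}{h{\left(G{\left(21,30 \right)} \right)} - 768814} = \frac{1}{\left(- \frac{3}{4} + \frac{\left(-2\right) 30}{4}\right) - 768814} = \frac{1}{\left(- \frac{3}{4} + \frac{1}{4} \left(-60\right)\right) - 768814} = \frac{1}{\left(- \frac{3}{4} - 15\right) - 768814} = \frac{1}{- \frac{63}{4} - 768814} = \frac{1}{- \frac{3075319}{4}} = - \frac{4}{3075319}$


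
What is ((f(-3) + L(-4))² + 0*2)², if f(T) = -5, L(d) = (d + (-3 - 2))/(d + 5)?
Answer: 38416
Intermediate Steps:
L(d) = (-5 + d)/(5 + d) (L(d) = (d - 5)/(5 + d) = (-5 + d)/(5 + d))
((f(-3) + L(-4))² + 0*2)² = ((-5 + (-5 - 4)/(5 - 4))² + 0*2)² = ((-5 - 9/1)² + 0)² = ((-5 + 1*(-9))² + 0)² = ((-5 - 9)² + 0)² = ((-14)² + 0)² = (196 + 0)² = 196² = 38416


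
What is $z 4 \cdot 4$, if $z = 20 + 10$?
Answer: $480$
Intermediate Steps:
$z = 30$
$z 4 \cdot 4 = 30 \cdot 4 \cdot 4 = 120 \cdot 4 = 480$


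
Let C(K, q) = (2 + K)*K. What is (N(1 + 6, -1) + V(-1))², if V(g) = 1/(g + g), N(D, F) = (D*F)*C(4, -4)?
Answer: 113569/4 ≈ 28392.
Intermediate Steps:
C(K, q) = K*(2 + K)
N(D, F) = 24*D*F (N(D, F) = (D*F)*(4*(2 + 4)) = (D*F)*(4*6) = (D*F)*24 = 24*D*F)
V(g) = 1/(2*g)
(N(1 + 6, -1) + V(-1))² = (24*(1 + 6)*(-1) + (½)/(-1))² = (24*7*(-1) + (½)*(-1))² = (-168 - ½)² = (-337/2)² = 113569/4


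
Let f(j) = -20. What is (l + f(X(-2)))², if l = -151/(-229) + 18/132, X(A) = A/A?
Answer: 9360756001/25381444 ≈ 368.80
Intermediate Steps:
X(A) = 1
l = 4009/5038 (l = -151*(-1/229) + 18*(1/132) = 151/229 + 3/22 = 4009/5038 ≈ 0.79575)
(l + f(X(-2)))² = (4009/5038 - 20)² = (-96751/5038)² = 9360756001/25381444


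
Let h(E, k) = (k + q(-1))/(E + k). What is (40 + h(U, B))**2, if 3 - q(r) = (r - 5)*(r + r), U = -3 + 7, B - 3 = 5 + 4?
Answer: 413449/256 ≈ 1615.0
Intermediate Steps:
B = 12 (B = 3 + (5 + 4) = 3 + 9 = 12)
U = 4
q(r) = 3 - 2*r*(-5 + r) (q(r) = 3 - (r - 5)*(r + r) = 3 - (-5 + r)*2*r = 3 - 2*r*(-5 + r))
h(E, k) = (-9 + k)/(E + k) (h(E, k) = (k + (3 - 2*(-1)**2 + 10*(-1)))/(E + k) = (k + (3 - 2*1 - 10))/(E + k) = (k + (3 - 2 - 10))/(E + k) = (k - 9)/(E + k) = (-9 + k)/(E + k))
(40 + h(U, B))**2 = (40 + (-9 + 12)/(4 + 12))**2 = (40 + 3/16)**2 = (643/16)**2 = 413449/256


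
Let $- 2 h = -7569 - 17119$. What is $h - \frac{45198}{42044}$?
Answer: $\frac{259472969}{21022} \approx 12343.0$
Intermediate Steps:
$h = 12344$ ($h = - \frac{-7569 - 17119}{2} = \left(- \frac{1}{2}\right) \left(-24688\right) = 12344$)
$h - \frac{45198}{42044} = 12344 - \frac{45198}{42044} = 12344 - 45198 \cdot \frac{1}{42044} = 12344 - \frac{22599}{21022} = \frac{259472969}{21022}$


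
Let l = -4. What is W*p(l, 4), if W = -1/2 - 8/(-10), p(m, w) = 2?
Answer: 3/5 ≈ 0.60000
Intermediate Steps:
W = 3/10 (W = -1*1/2 - 8*(-1/10) = -1/2 + 4/5 = 3/10 ≈ 0.30000)
W*p(l, 4) = (3/10)*2 = 3/5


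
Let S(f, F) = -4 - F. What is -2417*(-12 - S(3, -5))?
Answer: 31421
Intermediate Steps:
-2417*(-12 - S(3, -5)) = -2417*(-12 - (-4 - 1*(-5))) = -2417*(-12 - (-4 + 5)) = -2417*(-12 - 1*1) = -2417*(-12 - 1) = -2417*(-13) = 31421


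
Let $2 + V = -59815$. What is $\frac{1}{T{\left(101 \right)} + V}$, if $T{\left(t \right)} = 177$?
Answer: $- \frac{1}{59640} \approx -1.6767 \cdot 10^{-5}$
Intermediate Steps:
$V = -59817$ ($V = -2 - 59815 = -59817$)
$\frac{1}{T{\left(101 \right)} + V} = \frac{1}{177 - 59817} = \frac{1}{-59640} = - \frac{1}{59640}$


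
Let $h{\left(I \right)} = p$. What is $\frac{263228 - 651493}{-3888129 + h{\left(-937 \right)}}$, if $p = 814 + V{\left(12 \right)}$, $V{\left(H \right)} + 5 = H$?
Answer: $\frac{388265}{3887308} \approx 0.09988$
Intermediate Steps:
$V{\left(H \right)} = -5 + H$
$p = 821$ ($p = 814 + \left(-5 + 12\right) = 814 + 7 = 821$)
$h{\left(I \right)} = 821$
$\frac{263228 - 651493}{-3888129 + h{\left(-937 \right)}} = \frac{263228 - 651493}{-3888129 + 821} = - \frac{388265}{-3887308} = \left(-388265\right) \left(- \frac{1}{3887308}\right) = \frac{388265}{3887308}$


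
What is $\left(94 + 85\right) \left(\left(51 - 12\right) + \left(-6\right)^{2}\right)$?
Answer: $13425$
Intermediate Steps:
$\left(94 + 85\right) \left(\left(51 - 12\right) + \left(-6\right)^{2}\right) = 179 \left(39 + 36\right) = 179 \cdot 75 = 13425$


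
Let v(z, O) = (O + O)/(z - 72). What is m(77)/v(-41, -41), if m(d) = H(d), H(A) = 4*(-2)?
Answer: -452/41 ≈ -11.024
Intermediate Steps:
H(A) = -8
v(z, O) = 2*O/(-72 + z) (v(z, O) = (2*O)/(-72 + z) = 2*O/(-72 + z))
m(d) = -8
m(77)/v(-41, -41) = -8/(2*(-41)/(-72 - 41)) = -8/(2*(-41)/(-113)) = -8/(2*(-41)*(-1/113)) = -8/82/113 = -8*113/82 = -452/41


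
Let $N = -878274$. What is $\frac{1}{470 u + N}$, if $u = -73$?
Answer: $- \frac{1}{912584} \approx -1.0958 \cdot 10^{-6}$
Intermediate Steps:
$\frac{1}{470 u + N} = \frac{1}{470 \left(-73\right) - 878274} = \frac{1}{-34310 - 878274} = \frac{1}{-912584} = - \frac{1}{912584}$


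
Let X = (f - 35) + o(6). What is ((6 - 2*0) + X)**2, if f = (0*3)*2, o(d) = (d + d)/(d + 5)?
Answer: 94249/121 ≈ 778.92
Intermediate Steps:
o(d) = 2*d/(5 + d) (o(d) = (2*d)/(5 + d) = 2*d/(5 + d))
f = 0 (f = 0*2 = 0)
X = -373/11 (X = (0 - 35) + 2*6/(5 + 6) = -35 + 2*6/11 = -35 + 2*6*(1/11) = -35 + 12/11 = -373/11 ≈ -33.909)
((6 - 2*0) + X)**2 = ((6 - 2*0) - 373/11)**2 = ((6 + 0) - 373/11)**2 = (6 - 373/11)**2 = (-307/11)**2 = 94249/121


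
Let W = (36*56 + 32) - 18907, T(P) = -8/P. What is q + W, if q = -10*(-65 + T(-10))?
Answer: -16217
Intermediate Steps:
q = 642 (q = -10*(-65 - 8/(-10)) = -10*(-65 - 8*(-1/10)) = -10*(-65 + 4/5) = -10*(-321/5) = 642)
W = -16859 (W = (2016 + 32) - 18907 = 2048 - 18907 = -16859)
q + W = 642 - 16859 = -16217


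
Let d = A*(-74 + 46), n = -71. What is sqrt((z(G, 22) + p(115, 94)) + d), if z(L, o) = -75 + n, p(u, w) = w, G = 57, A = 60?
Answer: 2*I*sqrt(433) ≈ 41.617*I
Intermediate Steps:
d = -1680 (d = 60*(-74 + 46) = 60*(-28) = -1680)
z(L, o) = -146 (z(L, o) = -75 - 71 = -146)
sqrt((z(G, 22) + p(115, 94)) + d) = sqrt((-146 + 94) - 1680) = sqrt(-52 - 1680) = sqrt(-1732) = 2*I*sqrt(433)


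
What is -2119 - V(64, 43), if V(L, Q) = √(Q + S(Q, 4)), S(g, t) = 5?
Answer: -2119 - 4*√3 ≈ -2125.9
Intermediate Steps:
V(L, Q) = √(5 + Q) (V(L, Q) = √(Q + 5) = √(5 + Q))
-2119 - V(64, 43) = -2119 - √(5 + 43) = -2119 - √48 = -2119 - 4*√3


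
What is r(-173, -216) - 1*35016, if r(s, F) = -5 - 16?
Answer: -35037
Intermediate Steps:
r(s, F) = -21
r(-173, -216) - 1*35016 = -21 - 1*35016 = -21 - 35016 = -35037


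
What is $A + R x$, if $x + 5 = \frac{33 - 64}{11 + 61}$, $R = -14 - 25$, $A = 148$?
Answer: $\frac{8635}{24} \approx 359.79$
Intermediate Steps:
$R = -39$
$x = - \frac{391}{72}$ ($x = -5 + \frac{33 - 64}{11 + 61} = -5 - \frac{31}{72} = - \frac{391}{72} \approx -5.4306$)
$A + R x = 148 - - \frac{5083}{24} = 148 + \frac{5083}{24} = \frac{8635}{24}$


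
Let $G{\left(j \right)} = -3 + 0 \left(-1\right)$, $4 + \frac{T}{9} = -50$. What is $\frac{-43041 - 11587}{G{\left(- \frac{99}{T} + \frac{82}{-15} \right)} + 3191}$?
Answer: $- \frac{13657}{797} \approx -17.135$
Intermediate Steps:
$T = -486$ ($T = -36 + 9 \left(-50\right) = -36 - 450 = -486$)
$G{\left(j \right)} = -3$ ($G{\left(j \right)} = -3 + 0 = -3$)
$\frac{-43041 - 11587}{G{\left(- \frac{99}{T} + \frac{82}{-15} \right)} + 3191} = \frac{-43041 - 11587}{-3 + 3191} = - \frac{54628}{3188} = \left(-54628\right) \frac{1}{3188} = - \frac{13657}{797}$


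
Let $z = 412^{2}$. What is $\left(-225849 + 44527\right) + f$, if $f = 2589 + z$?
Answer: $-8989$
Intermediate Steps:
$z = 169744$
$f = 172333$ ($f = 2589 + 169744 = 172333$)
$\left(-225849 + 44527\right) + f = \left(-225849 + 44527\right) + 172333 = -181322 + 172333 = -8989$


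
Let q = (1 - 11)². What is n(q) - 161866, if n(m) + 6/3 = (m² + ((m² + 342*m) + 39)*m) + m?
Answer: 4272132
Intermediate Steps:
q = 100 (q = (-10)² = 100)
n(m) = -2 + m + m² + m*(39 + m² + 342*m) (n(m) = -2 + ((m² + ((m² + 342*m) + 39)*m) + m) = -2 + ((m² + (39 + m² + 342*m)*m) + m) = -2 + ((m² + m*(39 + m² + 342*m)) + m) = -2 + (m + m² + m*(39 + m² + 342*m)) = -2 + m + m² + m*(39 + m² + 342*m))
n(q) - 161866 = (-2 + 100³ + 40*100 + 343*100²) - 161866 = (-2 + 1000000 + 4000 + 343*10000) - 161866 = (-2 + 1000000 + 4000 + 3430000) - 161866 = 4433998 - 161866 = 4272132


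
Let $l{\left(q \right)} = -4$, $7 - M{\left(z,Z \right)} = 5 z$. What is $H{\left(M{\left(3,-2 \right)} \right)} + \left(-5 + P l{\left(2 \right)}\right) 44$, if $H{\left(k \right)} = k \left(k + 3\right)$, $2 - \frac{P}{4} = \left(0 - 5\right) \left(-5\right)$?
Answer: $16012$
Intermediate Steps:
$M{\left(z,Z \right)} = 7 - 5 z$
$P = -92$ ($P = 8 - 4 \left(0 - 5\right) \left(-5\right) = 8 - 4 \left(\left(-5\right) \left(-5\right)\right) = 8 - 100 = -92$)
$H{\left(k \right)} = k \left(3 + k\right)$
$H{\left(M{\left(3,-2 \right)} \right)} + \left(-5 + P l{\left(2 \right)}\right) 44 = \left(7 - 15\right) \left(3 + \left(7 - 15\right)\right) + \left(-5 - -368\right) 44 = \left(7 - 15\right) \left(3 + \left(7 - 15\right)\right) + \left(-5 + 368\right) 44 = - 8 \left(3 - 8\right) + 363 \cdot 44 = \left(-8\right) \left(-5\right) + 15972 = 40 + 15972 = 16012$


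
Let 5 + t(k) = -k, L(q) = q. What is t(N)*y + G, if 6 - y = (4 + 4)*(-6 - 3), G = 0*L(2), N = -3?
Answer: -156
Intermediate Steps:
t(k) = -5 - k
G = 0 (G = 0*2 = 0)
y = 78 (y = 6 - (4 + 4)*(-6 - 3) = 6 - 8*(-9) = 6 - 1*(-72) = 6 + 72 = 78)
t(N)*y + G = (-5 - 1*(-3))*78 + 0 = (-5 + 3)*78 + 0 = -2*78 + 0 = -156 + 0 = -156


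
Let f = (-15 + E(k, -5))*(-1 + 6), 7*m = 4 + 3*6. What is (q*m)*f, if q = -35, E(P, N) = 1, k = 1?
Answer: 7700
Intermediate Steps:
m = 22/7 (m = (4 + 3*6)/7 = (4 + 18)/7 = (⅐)*22 = 22/7 ≈ 3.1429)
f = -70 (f = (-15 + 1)*(-1 + 6) = -14*5 = -70)
(q*m)*f = -35*22/7*(-70) = -110*(-70) = 7700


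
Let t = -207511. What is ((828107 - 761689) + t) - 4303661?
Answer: -4444754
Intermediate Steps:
((828107 - 761689) + t) - 4303661 = ((828107 - 761689) - 207511) - 4303661 = (66418 - 207511) - 4303661 = -141093 - 4303661 = -4444754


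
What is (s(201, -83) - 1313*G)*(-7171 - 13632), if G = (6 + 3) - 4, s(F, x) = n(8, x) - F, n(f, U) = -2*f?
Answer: 141085946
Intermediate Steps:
s(F, x) = -16 - F (s(F, x) = -2*8 - F = -16 - F)
G = 5 (G = 9 - 4 = 5)
(s(201, -83) - 1313*G)*(-7171 - 13632) = ((-16 - 1*201) - 1313*5)*(-7171 - 13632) = ((-16 - 201) - 6565)*(-20803) = (-217 - 6565)*(-20803) = -6782*(-20803) = 141085946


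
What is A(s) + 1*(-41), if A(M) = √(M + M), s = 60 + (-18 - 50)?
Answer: -41 + 4*I ≈ -41.0 + 4.0*I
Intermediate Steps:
s = -8 (s = 60 - 68 = -8)
A(M) = √2*√M (A(M) = √(2*M) = √2*√M)
A(s) + 1*(-41) = √2*√(-8) + 1*(-41) = √2*(2*I*√2) - 41 = 4*I - 41 = -41 + 4*I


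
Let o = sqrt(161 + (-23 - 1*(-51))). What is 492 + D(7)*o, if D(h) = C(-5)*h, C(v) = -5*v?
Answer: 492 + 525*sqrt(21) ≈ 2897.9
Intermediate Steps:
D(h) = 25*h (D(h) = (-5*(-5))*h = 25*h)
o = 3*sqrt(21) (o = sqrt(161 + (-23 + 51)) = sqrt(161 + 28) = sqrt(189) = 3*sqrt(21) ≈ 13.748)
492 + D(7)*o = 492 + (25*7)*(3*sqrt(21)) = 492 + 175*(3*sqrt(21)) = 492 + 525*sqrt(21)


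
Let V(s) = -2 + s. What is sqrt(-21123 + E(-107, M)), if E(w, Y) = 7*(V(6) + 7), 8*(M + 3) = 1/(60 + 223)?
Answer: I*sqrt(21046) ≈ 145.07*I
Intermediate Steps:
M = -6791/2264 (M = -3 + 1/(8*(60 + 223)) = -3 + (1/8)/283 = -3 + (1/8)*(1/283) = -3 + 1/2264 = -6791/2264 ≈ -2.9996)
E(w, Y) = 77 (E(w, Y) = 7*((-2 + 6) + 7) = 7*(4 + 7) = 7*11 = 77)
sqrt(-21123 + E(-107, M)) = sqrt(-21123 + 77) = sqrt(-21046) = I*sqrt(21046)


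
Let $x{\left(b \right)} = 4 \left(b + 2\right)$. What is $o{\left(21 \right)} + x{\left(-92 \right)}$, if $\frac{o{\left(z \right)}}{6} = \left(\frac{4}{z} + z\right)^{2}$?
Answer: $\frac{343130}{147} \approx 2334.2$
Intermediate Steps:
$o{\left(z \right)} = 6 \left(z + \frac{4}{z}\right)^{2}$ ($o{\left(z \right)} = 6 \left(\frac{4}{z} + z\right)^{2} = 6 \left(z + \frac{4}{z}\right)^{2}$)
$x{\left(b \right)} = 8 + 4 b$ ($x{\left(b \right)} = 4 \left(2 + b\right) = 8 + 4 b$)
$o{\left(21 \right)} + x{\left(-92 \right)} = \frac{6 \left(4 + 21^{2}\right)^{2}}{441} + \left(8 + 4 \left(-92\right)\right) = 6 \cdot \frac{1}{441} \left(4 + 441\right)^{2} + \left(8 - 368\right) = 6 \cdot \frac{1}{441} \cdot 445^{2} - 360 = 6 \cdot \frac{1}{441} \cdot 198025 - 360 = \frac{396050}{147} - 360 = \frac{343130}{147}$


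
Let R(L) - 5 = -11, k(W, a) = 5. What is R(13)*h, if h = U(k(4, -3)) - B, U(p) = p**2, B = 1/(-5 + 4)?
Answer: -156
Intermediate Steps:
B = -1 (B = 1/(-1) = -1)
R(L) = -6 (R(L) = 5 - 11 = -6)
h = 26 (h = 5**2 - 1*(-1) = 25 + 1 = 26)
R(13)*h = -6*26 = -156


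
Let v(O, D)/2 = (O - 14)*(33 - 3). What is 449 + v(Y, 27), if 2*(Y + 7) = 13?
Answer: -421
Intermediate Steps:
Y = -½ (Y = -7 + (½)*13 = -7 + 13/2 = -½ ≈ -0.50000)
v(O, D) = -840 + 60*O (v(O, D) = 2*((O - 14)*(33 - 3)) = 2*((-14 + O)*30) = 2*(-420 + 30*O) = -840 + 60*O)
449 + v(Y, 27) = 449 + (-840 + 60*(-½)) = 449 + (-840 - 30) = 449 - 870 = -421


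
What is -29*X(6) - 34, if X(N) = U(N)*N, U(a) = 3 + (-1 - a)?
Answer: 662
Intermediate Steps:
U(a) = 2 - a
X(N) = N*(2 - N) (X(N) = (2 - N)*N = N*(2 - N))
-29*X(6) - 34 = -174*(2 - 1*6) - 34 = -174*(2 - 6) - 34 = -174*(-4) - 34 = -29*(-24) - 34 = 696 - 34 = 662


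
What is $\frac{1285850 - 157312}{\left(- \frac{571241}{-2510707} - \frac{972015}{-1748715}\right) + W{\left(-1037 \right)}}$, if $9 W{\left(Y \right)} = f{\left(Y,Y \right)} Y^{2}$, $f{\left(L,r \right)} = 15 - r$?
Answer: $\frac{1486457547999320907}{165564441830940599074} \approx 0.0089781$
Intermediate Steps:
$W{\left(Y \right)} = \frac{Y^{2} \left(15 - Y\right)}{9}$ ($W{\left(Y \right)} = \frac{\left(15 - Y\right) Y^{2}}{9} = \frac{Y^{2} \left(15 - Y\right)}{9}$)
$\frac{1285850 - 157312}{\left(- \frac{571241}{-2510707} - \frac{972015}{-1748715}\right) + W{\left(-1037 \right)}} = \frac{1285850 - 157312}{\left(- \frac{571241}{-2510707} - \frac{972015}{-1748715}\right) + \frac{\left(-1037\right)^{2} \left(15 - -1037\right)}{9}} = \frac{1128538}{\left(\left(-571241\right) \left(- \frac{1}{2510707}\right) - - \frac{64801}{116581}\right) + \frac{1}{9} \cdot 1075369 \left(15 + 1037\right)} = \frac{1128538}{\left(\frac{571241}{2510707} + \frac{64801}{116581}\right) + \frac{1}{9} \cdot 1075369 \cdot 1052} = \frac{1128538}{\frac{229292171328}{292700732767} + \frac{1131288188}{9}} = \frac{1128538}{\frac{331128883661881198148}{2634306594903}} = 1128538 \cdot \frac{2634306594903}{331128883661881198148} = \frac{1486457547999320907}{165564441830940599074}$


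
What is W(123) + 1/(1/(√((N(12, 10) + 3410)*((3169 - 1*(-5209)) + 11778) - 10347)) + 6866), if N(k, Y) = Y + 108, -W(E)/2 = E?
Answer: -824540850976200264/3351794061581075 - √71100021/3351794061581075 ≈ -246.00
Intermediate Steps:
W(E) = -2*E
N(k, Y) = 108 + Y
W(123) + 1/(1/(√((N(12, 10) + 3410)*((3169 - 1*(-5209)) + 11778) - 10347)) + 6866) = -2*123 + 1/(1/(√(((108 + 10) + 3410)*((3169 - 1*(-5209)) + 11778) - 10347)) + 6866) = -246 + 1/(1/(√((118 + 3410)*((3169 + 5209) + 11778) - 10347)) + 6866) = -246 + 1/(1/(√(3528*(8378 + 11778) - 10347)) + 6866) = -246 + 1/(1/(√(3528*20156 - 10347)) + 6866) = -246 + 1/(1/(√(71110368 - 10347)) + 6866) = -246 + 1/(1/(√71100021) + 6866) = -246 + 1/(√71100021/71100021 + 6866) = -246 + 1/(6866 + √71100021/71100021)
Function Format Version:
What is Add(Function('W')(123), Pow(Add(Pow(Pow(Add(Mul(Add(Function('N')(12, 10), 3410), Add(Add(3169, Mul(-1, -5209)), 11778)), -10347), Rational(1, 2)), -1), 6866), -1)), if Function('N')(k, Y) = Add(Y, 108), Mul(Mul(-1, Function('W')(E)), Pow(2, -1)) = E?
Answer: Add(Rational(-824540850976200264, 3351794061581075), Mul(Rational(-1, 3351794061581075), Pow(71100021, Rational(1, 2)))) ≈ -246.00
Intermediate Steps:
Function('W')(E) = Mul(-2, E)
Function('N')(k, Y) = Add(108, Y)
Add(Function('W')(123), Pow(Add(Pow(Pow(Add(Mul(Add(Function('N')(12, 10), 3410), Add(Add(3169, Mul(-1, -5209)), 11778)), -10347), Rational(1, 2)), -1), 6866), -1)) = Add(Mul(-2, 123), Pow(Add(Pow(Pow(Add(Mul(Add(Add(108, 10), 3410), Add(Add(3169, Mul(-1, -5209)), 11778)), -10347), Rational(1, 2)), -1), 6866), -1)) = Add(-246, Pow(Add(Pow(Pow(Add(Mul(Add(118, 3410), Add(Add(3169, 5209), 11778)), -10347), Rational(1, 2)), -1), 6866), -1)) = Add(-246, Pow(Add(Pow(Pow(Add(Mul(3528, Add(8378, 11778)), -10347), Rational(1, 2)), -1), 6866), -1)) = Add(-246, Pow(Add(Pow(Pow(Add(Mul(3528, 20156), -10347), Rational(1, 2)), -1), 6866), -1)) = Add(-246, Pow(Add(Pow(Pow(Add(71110368, -10347), Rational(1, 2)), -1), 6866), -1)) = Add(-246, Pow(Add(Pow(Pow(71100021, Rational(1, 2)), -1), 6866), -1)) = Add(-246, Pow(Add(Mul(Rational(1, 71100021), Pow(71100021, Rational(1, 2))), 6866), -1)) = Add(-246, Pow(Add(6866, Mul(Rational(1, 71100021), Pow(71100021, Rational(1, 2)))), -1))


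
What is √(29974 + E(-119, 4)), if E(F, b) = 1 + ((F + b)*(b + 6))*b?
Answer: 5*√1015 ≈ 159.30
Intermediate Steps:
E(F, b) = 1 + b*(6 + b)*(F + b) (E(F, b) = 1 + ((F + b)*(6 + b))*b = 1 + ((6 + b)*(F + b))*b = 1 + b*(6 + b)*(F + b))
√(29974 + E(-119, 4)) = √(29974 + (1 + 4³ + 6*4² - 119*4² + 6*(-119)*4)) = √(29974 + (1 + 64 + 6*16 - 119*16 - 2856)) = √(29974 + (1 + 64 + 96 - 1904 - 2856)) = √(29974 - 4599) = √25375 = 5*√1015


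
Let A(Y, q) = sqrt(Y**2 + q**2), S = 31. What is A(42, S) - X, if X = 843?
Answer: -843 + 5*sqrt(109) ≈ -790.80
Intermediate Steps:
A(42, S) - X = sqrt(42**2 + 31**2) - 1*843 = sqrt(1764 + 961) - 843 = sqrt(2725) - 843 = 5*sqrt(109) - 843 = -843 + 5*sqrt(109)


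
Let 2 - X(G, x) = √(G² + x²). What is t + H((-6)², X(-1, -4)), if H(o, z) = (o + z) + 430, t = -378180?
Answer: -377712 - √17 ≈ -3.7772e+5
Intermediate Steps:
X(G, x) = 2 - √(G² + x²)
H(o, z) = 430 + o + z
t + H((-6)², X(-1, -4)) = -378180 + (430 + (-6)² + (2 - √((-1)² + (-4)²))) = -378180 + (430 + 36 + (2 - √(1 + 16))) = -378180 + (430 + 36 + (2 - √17)) = -378180 + (468 - √17) = -377712 - √17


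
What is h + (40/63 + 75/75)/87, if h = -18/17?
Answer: -96907/93177 ≈ -1.0400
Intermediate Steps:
h = -18/17 (h = -18*1/17 = -18/17 ≈ -1.0588)
h + (40/63 + 75/75)/87 = -18/17 + (40/63 + 75/75)/87 = -18/17 + (40*(1/63) + 75*(1/75))/87 = -18/17 + (40/63 + 1)/87 = -18/17 + (1/87)*(103/63) = -18/17 + 103/5481 = -96907/93177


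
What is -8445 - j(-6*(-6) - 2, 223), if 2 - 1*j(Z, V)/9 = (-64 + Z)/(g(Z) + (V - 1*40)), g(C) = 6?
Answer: -59251/7 ≈ -8464.4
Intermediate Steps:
j(Z, V) = 18 - 9*(-64 + Z)/(-34 + V) (j(Z, V) = 18 - 9*(-64 + Z)/(6 + (V - 1*40)) = 18 - 9*(-64 + Z)/(6 + (V - 40)) = 18 - 9*(-64 + Z)/(6 + (-40 + V)) = 18 - 9*(-64 + Z)/(-34 + V))
-8445 - j(-6*(-6) - 2, 223) = -8445 - 9*(-4 - (-6*(-6) - 2) + 2*223)/(-34 + 223) = -8445 - 9*(-4 - (36 - 2) + 446)/189 = -8445 - 9*(-4 - 1*34 + 446)/189 = -8445 - 9*(-4 - 34 + 446)/189 = -8445 - 9*408/189 = -8445 - 1*136/7 = -8445 - 136/7 = -59251/7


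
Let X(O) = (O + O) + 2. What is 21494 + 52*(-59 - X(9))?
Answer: 17386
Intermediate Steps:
X(O) = 2 + 2*O (X(O) = 2*O + 2 = 2 + 2*O)
21494 + 52*(-59 - X(9)) = 21494 + 52*(-59 - (2 + 2*9)) = 21494 + 52*(-59 - (2 + 18)) = 21494 + 52*(-59 - 1*20) = 21494 + 52*(-59 - 20) = 21494 + 52*(-79) = 21494 - 4108 = 17386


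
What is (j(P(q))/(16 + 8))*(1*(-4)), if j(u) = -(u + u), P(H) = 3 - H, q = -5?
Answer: 8/3 ≈ 2.6667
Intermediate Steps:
j(u) = -2*u
(j(P(q))/(16 + 8))*(1*(-4)) = ((-2*(3 - 1*(-5)))/(16 + 8))*(1*(-4)) = (-2*(3 + 5)/24)*(-4) = (-2*8*(1/24))*(-4) = -16*1/24*(-4) = -2/3*(-4) = 8/3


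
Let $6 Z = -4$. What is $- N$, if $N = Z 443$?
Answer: $\frac{886}{3} \approx 295.33$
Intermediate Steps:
$Z = - \frac{2}{3}$ ($Z = \frac{1}{6} \left(-4\right) = - \frac{2}{3} \approx -0.66667$)
$N = - \frac{886}{3}$ ($N = \left(- \frac{2}{3}\right) 443 = - \frac{886}{3} \approx -295.33$)
$- N = \left(-1\right) \left(- \frac{886}{3}\right) = \frac{886}{3}$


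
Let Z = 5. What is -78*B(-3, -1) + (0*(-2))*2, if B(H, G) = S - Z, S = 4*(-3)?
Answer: 1326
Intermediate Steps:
S = -12
B(H, G) = -17 (B(H, G) = -12 - 1*5 = -12 - 5 = -17)
-78*B(-3, -1) + (0*(-2))*2 = -78*(-17) + (0*(-2))*2 = 1326 + 0*2 = 1326 + 0 = 1326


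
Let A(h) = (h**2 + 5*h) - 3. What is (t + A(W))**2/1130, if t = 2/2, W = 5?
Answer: 1152/565 ≈ 2.0389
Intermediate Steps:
A(h) = -3 + h**2 + 5*h
t = 1 (t = 2*(1/2) = 1)
(t + A(W))**2/1130 = (1 + (-3 + 5**2 + 5*5))**2/1130 = (1 + (-3 + 25 + 25))**2*(1/1130) = (1 + 47)**2*(1/1130) = 48**2*(1/1130) = 2304*(1/1130) = 1152/565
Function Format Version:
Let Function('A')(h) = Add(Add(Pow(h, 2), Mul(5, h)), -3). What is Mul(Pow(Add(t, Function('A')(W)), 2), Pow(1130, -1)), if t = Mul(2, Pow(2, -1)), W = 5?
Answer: Rational(1152, 565) ≈ 2.0389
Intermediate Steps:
Function('A')(h) = Add(-3, Pow(h, 2), Mul(5, h))
t = 1 (t = Mul(2, Rational(1, 2)) = 1)
Mul(Pow(Add(t, Function('A')(W)), 2), Pow(1130, -1)) = Mul(Pow(Add(1, Add(-3, Pow(5, 2), Mul(5, 5))), 2), Pow(1130, -1)) = Mul(Pow(Add(1, Add(-3, 25, 25)), 2), Rational(1, 1130)) = Mul(Pow(Add(1, 47), 2), Rational(1, 1130)) = Mul(Pow(48, 2), Rational(1, 1130)) = Mul(2304, Rational(1, 1130)) = Rational(1152, 565)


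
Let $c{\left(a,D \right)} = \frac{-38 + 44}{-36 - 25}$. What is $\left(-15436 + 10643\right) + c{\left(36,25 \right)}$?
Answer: $- \frac{292379}{61} \approx -4793.1$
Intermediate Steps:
$c{\left(a,D \right)} = - \frac{6}{61}$ ($c{\left(a,D \right)} = \frac{6}{-61} = 6 \left(- \frac{1}{61}\right) = - \frac{6}{61}$)
$\left(-15436 + 10643\right) + c{\left(36,25 \right)} = \left(-15436 + 10643\right) - \frac{6}{61} = -4793 - \frac{6}{61} = - \frac{292379}{61}$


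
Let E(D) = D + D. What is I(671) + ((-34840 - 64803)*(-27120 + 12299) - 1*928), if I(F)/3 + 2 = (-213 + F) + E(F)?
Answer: 1476813369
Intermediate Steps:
E(D) = 2*D
I(F) = -645 + 9*F (I(F) = -6 + 3*((-213 + F) + 2*F) = -6 + 3*(-213 + 3*F) = -6 + (-639 + 9*F) = -645 + 9*F)
I(671) + ((-34840 - 64803)*(-27120 + 12299) - 1*928) = (-645 + 9*671) + ((-34840 - 64803)*(-27120 + 12299) - 1*928) = (-645 + 6039) + (-99643*(-14821) - 928) = 5394 + (1476808903 - 928) = 5394 + 1476807975 = 1476813369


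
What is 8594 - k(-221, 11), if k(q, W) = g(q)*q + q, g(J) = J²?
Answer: 10802676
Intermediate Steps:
k(q, W) = q + q³ (k(q, W) = q²*q + q = q³ + q = q + q³)
8594 - k(-221, 11) = 8594 - (-221 + (-221)³) = 8594 - (-221 - 10793861) = 8594 - 1*(-10794082) = 8594 + 10794082 = 10802676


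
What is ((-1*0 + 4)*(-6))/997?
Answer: -24/997 ≈ -0.024072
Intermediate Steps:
((-1*0 + 4)*(-6))/997 = ((0 + 4)*(-6))*(1/997) = (4*(-6))*(1/997) = -24*1/997 = -24/997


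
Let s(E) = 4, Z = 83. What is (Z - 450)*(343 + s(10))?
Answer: -127349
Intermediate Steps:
(Z - 450)*(343 + s(10)) = (83 - 450)*(343 + 4) = -367*347 = -127349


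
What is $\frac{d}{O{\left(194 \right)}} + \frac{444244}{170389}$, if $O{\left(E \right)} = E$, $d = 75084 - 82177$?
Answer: $- \frac{1122385841}{33055466} \approx -33.955$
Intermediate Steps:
$d = -7093$ ($d = 75084 - 82177 = -7093$)
$\frac{d}{O{\left(194 \right)}} + \frac{444244}{170389} = - \frac{7093}{194} + \frac{444244}{170389} = - \frac{1122385841}{33055466}$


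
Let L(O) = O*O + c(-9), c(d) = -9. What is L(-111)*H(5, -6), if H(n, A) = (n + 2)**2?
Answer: 603288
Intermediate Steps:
H(n, A) = (2 + n)**2
L(O) = -9 + O**2 (L(O) = O*O - 9 = O**2 - 9 = -9 + O**2)
L(-111)*H(5, -6) = (-9 + (-111)**2)*(2 + 5)**2 = (-9 + 12321)*7**2 = 12312*49 = 603288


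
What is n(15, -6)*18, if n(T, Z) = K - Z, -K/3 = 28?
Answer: -1404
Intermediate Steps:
K = -84 (K = -3*28 = -84)
n(T, Z) = -84 - Z
n(15, -6)*18 = (-84 - 1*(-6))*18 = (-84 + 6)*18 = -78*18 = -1404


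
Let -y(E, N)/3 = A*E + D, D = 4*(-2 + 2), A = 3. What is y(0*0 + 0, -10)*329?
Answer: 0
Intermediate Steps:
D = 0 (D = 4*0 = 0)
y(E, N) = -9*E (y(E, N) = -3*(3*E + 0) = -9*E)
y(0*0 + 0, -10)*329 = -9*(0*0 + 0)*329 = -9*(0 + 0)*329 = -9*0*329 = 0*329 = 0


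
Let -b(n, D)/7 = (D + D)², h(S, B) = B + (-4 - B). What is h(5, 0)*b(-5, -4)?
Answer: 1792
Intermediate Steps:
h(S, B) = -4
b(n, D) = -28*D² (b(n, D) = -7*(D + D)² = -7*4*D² = -28*D²)
h(5, 0)*b(-5, -4) = -(-112)*(-4)² = -(-112)*16 = -4*(-448) = 1792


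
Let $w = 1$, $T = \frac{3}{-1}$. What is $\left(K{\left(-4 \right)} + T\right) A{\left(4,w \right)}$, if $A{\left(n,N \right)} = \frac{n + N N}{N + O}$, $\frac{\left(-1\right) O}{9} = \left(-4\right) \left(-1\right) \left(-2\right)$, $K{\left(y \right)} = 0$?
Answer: $- \frac{15}{73} \approx -0.20548$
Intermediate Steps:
$T = -3$ ($T = 3 \left(-1\right) = -3$)
$O = 72$ ($O = - 9 \left(-4\right) \left(-1\right) \left(-2\right) = - 9 \cdot 4 \left(-2\right) = \left(-9\right) \left(-8\right) = 72$)
$A{\left(n,N \right)} = \frac{n + N^{2}}{72 + N}$ ($A{\left(n,N \right)} = \frac{n + N N}{N + 72} = \frac{n + N^{2}}{72 + N}$)
$\left(K{\left(-4 \right)} + T\right) A{\left(4,w \right)} = \left(0 - 3\right) \frac{4 + 1^{2}}{72 + 1} = - 3 \frac{4 + 1}{73} = - 3 \cdot \frac{1}{73} \cdot 5 = \left(-3\right) \frac{5}{73} = - \frac{15}{73}$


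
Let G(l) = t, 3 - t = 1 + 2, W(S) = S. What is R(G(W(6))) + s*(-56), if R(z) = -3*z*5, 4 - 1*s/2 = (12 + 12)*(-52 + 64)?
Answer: 31808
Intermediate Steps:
s = -568 (s = 8 - 2*(12 + 12)*(-52 + 64) = 8 - 48*12 = 8 - 2*288 = 8 - 576 = -568)
t = 0 (t = 3 - (1 + 2) = 3 - 1*3 = 3 - 3 = 0)
G(l) = 0
R(z) = -15*z
R(G(W(6))) + s*(-56) = -15*0 - 568*(-56) = 0 + 31808 = 31808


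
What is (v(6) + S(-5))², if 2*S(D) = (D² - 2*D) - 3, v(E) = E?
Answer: 484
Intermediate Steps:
S(D) = -3/2 + D²/2 - D (S(D) = ((D² - 2*D) - 3)/2 = (-3 + D² - 2*D)/2 = -3/2 + D²/2 - D)
(v(6) + S(-5))² = (6 + (-3/2 + (½)*(-5)² - 1*(-5)))² = (6 + (-3/2 + (½)*25 + 5))² = (6 + (-3/2 + 25/2 + 5))² = (6 + 16)² = 22² = 484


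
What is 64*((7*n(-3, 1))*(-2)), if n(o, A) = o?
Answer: 2688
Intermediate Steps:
64*((7*n(-3, 1))*(-2)) = 64*((7*(-3))*(-2)) = 64*(-21*(-2)) = 64*42 = 2688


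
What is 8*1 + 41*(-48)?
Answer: -1960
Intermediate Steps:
8*1 + 41*(-48) = 8 - 1968 = -1960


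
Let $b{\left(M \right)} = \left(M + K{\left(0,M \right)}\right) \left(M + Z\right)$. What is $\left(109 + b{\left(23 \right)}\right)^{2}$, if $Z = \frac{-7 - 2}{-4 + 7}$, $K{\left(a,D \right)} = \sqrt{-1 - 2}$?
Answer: $322561 + 22760 i \sqrt{3} \approx 3.2256 \cdot 10^{5} + 39422.0 i$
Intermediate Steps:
$K{\left(a,D \right)} = i \sqrt{3}$ ($K{\left(a,D \right)} = \sqrt{-3} = i \sqrt{3}$)
$Z = -3$ ($Z = - \frac{9}{3} = \left(-9\right) \frac{1}{3} = -3$)
$b{\left(M \right)} = \left(-3 + M\right) \left(M + i \sqrt{3}\right)$ ($b{\left(M \right)} = \left(M + i \sqrt{3}\right) \left(M - 3\right) = \left(M + i \sqrt{3}\right) \left(-3 + M\right) = \left(-3 + M\right) \left(M + i \sqrt{3}\right)$)
$\left(109 + b{\left(23 \right)}\right)^{2} = \left(109 + \left(23^{2} - 69 - 3 i \sqrt{3} + i 23 \sqrt{3}\right)\right)^{2} = \left(109 + \left(529 - 69 - 3 i \sqrt{3} + 23 i \sqrt{3}\right)\right)^{2} = \left(109 + \left(460 + 20 i \sqrt{3}\right)\right)^{2} = \left(569 + 20 i \sqrt{3}\right)^{2}$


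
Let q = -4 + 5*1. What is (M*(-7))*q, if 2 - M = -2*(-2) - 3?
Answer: -7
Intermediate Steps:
M = 1 (M = 2 - (-2*(-2) - 3) = 2 - (4 - 3) = 2 - 1*1 = 2 - 1 = 1)
q = 1 (q = -4 + 5 = 1)
(M*(-7))*q = (1*(-7))*1 = -7*1 = -7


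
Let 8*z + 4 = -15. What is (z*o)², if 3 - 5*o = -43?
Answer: 190969/400 ≈ 477.42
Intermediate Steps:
z = -19/8 (z = -½ + (⅛)*(-15) = -½ - 15/8 = -19/8 ≈ -2.3750)
o = 46/5 (o = ⅗ - ⅕*(-43) = ⅗ + 43/5 = 46/5 ≈ 9.2000)
(z*o)² = (-19/8*46/5)² = (-437/20)² = 190969/400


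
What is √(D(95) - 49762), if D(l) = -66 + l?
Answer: I*√49733 ≈ 223.01*I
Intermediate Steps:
√(D(95) - 49762) = √((-66 + 95) - 49762) = √(29 - 49762) = √(-49733) = I*√49733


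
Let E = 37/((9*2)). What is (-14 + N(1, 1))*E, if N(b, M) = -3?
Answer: -629/18 ≈ -34.944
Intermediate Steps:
E = 37/18 ≈ 2.0556
(-14 + N(1, 1))*E = (-14 - 3)*(37/18) = -17*37/18 = -629/18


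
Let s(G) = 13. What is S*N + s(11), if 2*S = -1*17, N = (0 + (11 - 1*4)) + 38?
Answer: -739/2 ≈ -369.50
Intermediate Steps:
N = 45 (N = (0 + (11 - 4)) + 38 = (0 + 7) + 38 = 7 + 38 = 45)
S = -17/2 (S = (-1*17)/2 = (1/2)*(-17) = -17/2 ≈ -8.5000)
S*N + s(11) = -17/2*45 + 13 = -765/2 + 13 = -739/2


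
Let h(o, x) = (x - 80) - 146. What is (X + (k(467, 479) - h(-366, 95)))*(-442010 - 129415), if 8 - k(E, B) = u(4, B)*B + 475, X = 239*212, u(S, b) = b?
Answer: 102347360325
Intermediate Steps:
X = 50668
k(E, B) = -467 - B**2 (k(E, B) = 8 - (B*B + 475) = 8 - (B**2 + 475) = 8 - (475 + B**2) = 8 + (-475 - B**2) = -467 - B**2)
h(o, x) = -226 + x (h(o, x) = (-80 + x) - 146 = -226 + x)
(X + (k(467, 479) - h(-366, 95)))*(-442010 - 129415) = (50668 + ((-467 - 1*479**2) - (-226 + 95)))*(-442010 - 129415) = (50668 + ((-467 - 1*229441) - 1*(-131)))*(-571425) = (50668 + ((-467 - 229441) + 131))*(-571425) = (50668 + (-229908 + 131))*(-571425) = (50668 - 229777)*(-571425) = -179109*(-571425) = 102347360325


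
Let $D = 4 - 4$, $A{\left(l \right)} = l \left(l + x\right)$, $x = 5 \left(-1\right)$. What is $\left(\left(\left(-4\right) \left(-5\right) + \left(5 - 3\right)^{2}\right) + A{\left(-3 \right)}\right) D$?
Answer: $0$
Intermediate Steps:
$x = -5$
$A{\left(l \right)} = l \left(-5 + l\right)$ ($A{\left(l \right)} = l \left(l - 5\right) = l \left(-5 + l\right)$)
$D = 0$ ($D = 4 - 4 = 0$)
$\left(\left(\left(-4\right) \left(-5\right) + \left(5 - 3\right)^{2}\right) + A{\left(-3 \right)}\right) D = \left(\left(\left(-4\right) \left(-5\right) + \left(5 - 3\right)^{2}\right) - 3 \left(-5 - 3\right)\right) 0 = \left(\left(20 + 2^{2}\right) - -24\right) 0 = \left(\left(20 + 4\right) + 24\right) 0 = \left(24 + 24\right) 0 = 48 \cdot 0 = 0$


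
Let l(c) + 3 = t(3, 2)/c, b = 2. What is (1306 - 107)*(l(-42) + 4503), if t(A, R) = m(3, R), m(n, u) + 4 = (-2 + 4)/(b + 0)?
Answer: 75538199/14 ≈ 5.3956e+6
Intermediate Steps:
m(n, u) = -3 (m(n, u) = -4 + (-2 + 4)/(2 + 0) = -4 + 2/2 = -4 + 2*(½) = -4 + 1 = -3)
t(A, R) = -3
l(c) = -3 - 3/c
(1306 - 107)*(l(-42) + 4503) = (1306 - 107)*((-3 - 3/(-42)) + 4503) = 1199*((-3 - 3*(-1/42)) + 4503) = 1199*((-3 + 1/14) + 4503) = 1199*(-41/14 + 4503) = 1199*(63001/14) = 75538199/14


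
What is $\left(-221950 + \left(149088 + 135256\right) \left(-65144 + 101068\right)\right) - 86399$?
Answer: $10214465507$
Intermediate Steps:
$\left(-221950 + \left(149088 + 135256\right) \left(-65144 + 101068\right)\right) - 86399 = \left(-221950 + 284344 \cdot 35924\right) - 86399 = \left(-221950 + 10214773856\right) - 86399 = 10214551906 - 86399 = 10214465507$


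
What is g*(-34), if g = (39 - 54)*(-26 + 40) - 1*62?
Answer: 9248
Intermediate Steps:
g = -272 (g = -15*14 - 62 = -210 - 62 = -272)
g*(-34) = -272*(-34) = 9248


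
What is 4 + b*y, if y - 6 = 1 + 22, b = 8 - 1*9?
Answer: -25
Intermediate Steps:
b = -1 (b = 8 - 9 = -1)
y = 29 (y = 6 + (1 + 22) = 6 + 23 = 29)
4 + b*y = 4 - 1*29 = 4 - 29 = -25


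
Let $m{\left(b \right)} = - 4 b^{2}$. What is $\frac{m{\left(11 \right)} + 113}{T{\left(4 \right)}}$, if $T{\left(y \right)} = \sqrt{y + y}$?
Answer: $- \frac{371 \sqrt{2}}{4} \approx -131.17$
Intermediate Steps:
$T{\left(y \right)} = \sqrt{2} \sqrt{y}$ ($T{\left(y \right)} = \sqrt{2 y} = \sqrt{2} \sqrt{y}$)
$\frac{m{\left(11 \right)} + 113}{T{\left(4 \right)}} = \frac{- 4 \cdot 11^{2} + 113}{\sqrt{2} \sqrt{4}} = \frac{\left(-4\right) 121 + 113}{\sqrt{2} \cdot 2} = \frac{-484 + 113}{2 \sqrt{2}} = - 371 \frac{\sqrt{2}}{4} = - \frac{371 \sqrt{2}}{4}$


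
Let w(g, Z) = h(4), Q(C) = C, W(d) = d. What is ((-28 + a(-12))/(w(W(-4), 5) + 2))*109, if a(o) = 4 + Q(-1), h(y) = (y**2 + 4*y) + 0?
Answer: -2725/34 ≈ -80.147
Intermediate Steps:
h(y) = y**2 + 4*y
w(g, Z) = 32 (w(g, Z) = 4*(4 + 4) = 4*8 = 32)
a(o) = 3 (a(o) = 4 - 1 = 3)
((-28 + a(-12))/(w(W(-4), 5) + 2))*109 = ((-28 + 3)/(32 + 2))*109 = -25/34*109 = -2725/34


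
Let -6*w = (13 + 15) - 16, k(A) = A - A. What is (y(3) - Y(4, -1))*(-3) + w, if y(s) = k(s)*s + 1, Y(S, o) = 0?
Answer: -5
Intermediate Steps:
k(A) = 0
w = -2 (w = -((13 + 15) - 16)/6 = -(28 - 16)/6 = -⅙*12 = -2)
y(s) = 1 (y(s) = 0*s + 1 = 0 + 1 = 1)
(y(3) - Y(4, -1))*(-3) + w = (1 - 1*0)*(-3) - 2 = (1 + 0)*(-3) - 2 = 1*(-3) - 2 = -3 - 2 = -5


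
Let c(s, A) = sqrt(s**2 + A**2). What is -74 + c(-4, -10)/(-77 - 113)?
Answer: -74 - sqrt(29)/95 ≈ -74.057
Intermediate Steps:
c(s, A) = sqrt(A**2 + s**2)
-74 + c(-4, -10)/(-77 - 113) = -74 + sqrt((-10)**2 + (-4)**2)/(-77 - 113) = -74 + sqrt(100 + 16)/(-190) = -74 + sqrt(116)*(-1/190) = -74 + (2*sqrt(29))*(-1/190) = -74 - sqrt(29)/95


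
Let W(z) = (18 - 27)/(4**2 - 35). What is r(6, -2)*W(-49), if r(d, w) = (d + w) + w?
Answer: 18/19 ≈ 0.94737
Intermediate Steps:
r(d, w) = d + 2*w
W(z) = 9/19 (W(z) = -9/(16 - 35) = -9/(-19) = -9*(-1/19) = 9/19)
r(6, -2)*W(-49) = (6 + 2*(-2))*(9/19) = (6 - 4)*(9/19) = 2*(9/19) = 18/19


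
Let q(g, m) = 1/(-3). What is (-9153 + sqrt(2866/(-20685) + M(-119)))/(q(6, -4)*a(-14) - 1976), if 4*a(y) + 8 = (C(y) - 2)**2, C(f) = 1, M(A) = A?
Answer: 109836/23705 - 4*I*sqrt(50975720985)/163445975 ≈ 4.6335 - 0.0055254*I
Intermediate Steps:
q(g, m) = -1/3
a(y) = -7/4 (a(y) = -2 + (1 - 2)**2/4 = -2 + (1/4)*(-1)**2 = -2 + (1/4)*1 = -2 + 1/4 = -7/4)
(-9153 + sqrt(2866/(-20685) + M(-119)))/(q(6, -4)*a(-14) - 1976) = (-9153 + sqrt(2866/(-20685) - 119))/(-1/3*(-7/4) - 1976) = (-9153 + sqrt(2866*(-1/20685) - 119))/(7/12 - 1976) = (-9153 + sqrt(-2866/20685 - 119))/(-23705/12) = (-9153 + sqrt(-2464381/20685))*(-12/23705) = (-9153 + I*sqrt(50975720985)/20685)*(-12/23705) = 109836/23705 - 4*I*sqrt(50975720985)/163445975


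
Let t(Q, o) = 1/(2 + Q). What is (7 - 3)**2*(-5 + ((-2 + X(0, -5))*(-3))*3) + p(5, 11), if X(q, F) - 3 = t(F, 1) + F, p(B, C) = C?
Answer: 555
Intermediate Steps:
X(q, F) = 3 + F + 1/(2 + F) (X(q, F) = 3 + (1/(2 + F) + F) = 3 + (F + 1/(2 + F)) = 3 + F + 1/(2 + F))
(7 - 3)**2*(-5 + ((-2 + X(0, -5))*(-3))*3) + p(5, 11) = (7 - 3)**2*(-5 + ((-2 + (1 + (2 - 5)*(3 - 5))/(2 - 5))*(-3))*3) + 11 = 4**2*(-5 + ((-2 + (1 - 3*(-2))/(-3))*(-3))*3) + 11 = 16*(-5 + ((-2 - (1 + 6)/3)*(-3))*3) + 11 = 16*(-5 + ((-2 - 1/3*7)*(-3))*3) + 11 = 16*(-5 + ((-2 - 7/3)*(-3))*3) + 11 = 16*(-5 - 13/3*(-3)*3) + 11 = 16*(-5 + 13*3) + 11 = 16*(-5 + 39) + 11 = 16*34 + 11 = 544 + 11 = 555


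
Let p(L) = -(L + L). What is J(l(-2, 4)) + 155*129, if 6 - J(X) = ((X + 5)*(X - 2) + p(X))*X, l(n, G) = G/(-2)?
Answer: 19985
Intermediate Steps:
p(L) = -2*L
l(n, G) = -G/2 (l(n, G) = G*(-½) = -G/2)
J(X) = 6 - X*(-2*X + (-2 + X)*(5 + X)) (J(X) = 6 - ((X + 5)*(X - 2) - 2*X)*X = 6 - ((5 + X)*(-2 + X) - 2*X)*X = 6 - ((-2 + X)*(5 + X) - 2*X)*X = 6 - (-2*X + (-2 + X)*(5 + X))*X = 6 - X*(-2*X + (-2 + X)*(5 + X)))
J(l(-2, 4)) + 155*129 = (6 - (-½*4)² - (-½*4)³ + 10*(-½*4)) + 155*129 = (6 - 1*(-2)² - 1*(-2)³ + 10*(-2)) + 19995 = (6 - 1*4 - 1*(-8) - 20) + 19995 = (6 - 4 + 8 - 20) + 19995 = -10 + 19995 = 19985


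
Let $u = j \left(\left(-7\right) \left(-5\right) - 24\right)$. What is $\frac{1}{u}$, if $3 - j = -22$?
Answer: $\frac{1}{275} \approx 0.0036364$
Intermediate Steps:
$j = 25$ ($j = 3 - -22 = 3 + 22 = 25$)
$u = 275$ ($u = 25 \left(\left(-7\right) \left(-5\right) - 24\right) = 25 \left(35 - 24\right) = 25 \cdot 11 = 275$)
$\frac{1}{u} = \frac{1}{275}$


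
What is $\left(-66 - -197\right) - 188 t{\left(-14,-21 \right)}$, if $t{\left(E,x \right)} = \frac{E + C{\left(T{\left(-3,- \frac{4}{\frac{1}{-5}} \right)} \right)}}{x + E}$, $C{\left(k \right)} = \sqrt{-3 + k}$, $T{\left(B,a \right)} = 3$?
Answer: $\frac{279}{5} \approx 55.8$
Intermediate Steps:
$t{\left(E,x \right)} = \frac{E}{E + x}$ ($t{\left(E,x \right)} = \frac{E + \sqrt{-3 + 3}}{x + E} = \frac{E + \sqrt{0}}{E + x} = \frac{E + 0}{E + x} = \frac{E}{E + x}$)
$\left(-66 - -197\right) - 188 t{\left(-14,-21 \right)} = \left(-66 - -197\right) - 188 \left(- \frac{14}{-14 - 21}\right) = \left(-66 + 197\right) - 188 \left(- \frac{14}{-35}\right) = 131 - 188 \left(\left(-14\right) \left(- \frac{1}{35}\right)\right) = 131 - \frac{376}{5} = \frac{279}{5}$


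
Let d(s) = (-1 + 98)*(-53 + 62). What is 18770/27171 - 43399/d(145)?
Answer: -129200891/2635587 ≈ -49.022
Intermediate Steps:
d(s) = 873 (d(s) = 97*9 = 873)
18770/27171 - 43399/d(145) = 18770/27171 - 43399/873 = -129200891/2635587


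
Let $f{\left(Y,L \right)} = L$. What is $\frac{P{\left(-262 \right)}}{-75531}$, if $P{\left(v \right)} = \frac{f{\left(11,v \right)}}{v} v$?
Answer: $\frac{262}{75531} \approx 0.0034688$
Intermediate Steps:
$P{\left(v \right)} = v$ ($P{\left(v \right)} = \frac{v}{v} v = 1 v = v$)
$\frac{P{\left(-262 \right)}}{-75531} = - \frac{262}{-75531} = \left(-262\right) \left(- \frac{1}{75531}\right) = \frac{262}{75531}$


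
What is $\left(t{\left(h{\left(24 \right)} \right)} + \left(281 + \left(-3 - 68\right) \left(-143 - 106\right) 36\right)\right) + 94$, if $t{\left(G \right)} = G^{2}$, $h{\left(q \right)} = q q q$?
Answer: $191739795$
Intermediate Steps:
$h{\left(q \right)} = q^{3}$ ($h{\left(q \right)} = q^{2} q = q^{3}$)
$\left(t{\left(h{\left(24 \right)} \right)} + \left(281 + \left(-3 - 68\right) \left(-143 - 106\right) 36\right)\right) + 94 = \left(\left(24^{3}\right)^{2} + \left(281 + \left(-3 - 68\right) \left(-143 - 106\right) 36\right)\right) + 94 = \left(13824^{2} + \left(281 + \left(-71\right) \left(-249\right) 36\right)\right) + 94 = \left(191102976 + \left(281 + 17679 \cdot 36\right)\right) + 94 = \left(191102976 + \left(281 + 636444\right)\right) + 94 = \left(191102976 + 636725\right) + 94 = 191739701 + 94 = 191739795$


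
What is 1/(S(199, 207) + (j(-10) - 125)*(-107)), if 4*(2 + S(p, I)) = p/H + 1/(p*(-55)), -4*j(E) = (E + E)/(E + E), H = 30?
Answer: 52536/704056387 ≈ 7.4619e-5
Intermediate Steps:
j(E) = -¼ (j(E) = -(E + E)/(4*(E + E)) = -2*E/(4*(2*E)) = -2*E*1/(2*E)/4 = -¼*1 = -¼)
S(p, I) = -2 - 1/(220*p) + p/120 (S(p, I) = -2 + (p/30 + 1/(p*(-55)))/4 = -2 + (p*(1/30) - 1/55/p)/4 = -2 + (p/30 - 1/(55*p))/4 = -2 + (-1/(55*p) + p/30)/4 = -2 + (-1/(220*p) + p/120) = -2 - 1/(220*p) + p/120)
1/(S(199, 207) + (j(-10) - 125)*(-107)) = 1/((-2 - 1/220/199 + (1/120)*199) + (-¼ - 125)*(-107)) = 1/((-2 - 1/220*1/199 + 199/120) - 501/4*(-107)) = 1/((-2 - 1/43780 + 199/120) + 53607/4) = 1/(-17951/52536 + 53607/4) = 1/(704056387/52536) = 52536/704056387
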